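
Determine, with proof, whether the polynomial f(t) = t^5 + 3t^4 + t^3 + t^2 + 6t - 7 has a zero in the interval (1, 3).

No such root exists.

The endpoint values f(1) = 5 and f(3) = 533 are both positive. Claim: f(t) > 0 for every t in (1, 3).
Shift to the endpoint 1: with t = 1 + u (0 < u < 2), one computes f(1 + u) = u^5 + 8u^4 + 23u^3 + 32u^2 + 28u + 5.
All 6 nonzero coefficients of this polynomial in u are positive; hence for u > 0 the value is a sum of positive terms (the constant 5 among them).
So f is strictly positive on (1, 3); no root exists in the interval.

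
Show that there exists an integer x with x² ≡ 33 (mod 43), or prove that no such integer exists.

43 is prime, so by Euler's criterion 33 is a square mod 43 iff 33^((43−1)/2) = 33^21 ≡ 1 (mod 43).
Repeated squaring mod 43: 33^2 = 1089 ≡ 14; 33^4 ≡ 14² = 196 ≡ 24; 33^8 ≡ 24² = 576 ≡ 17; 33^16 ≡ 17² = 289 ≡ 31.
Since 21 = 16 + 4 + 1, 33^21 ≡ 31 · 24 · 33; multiplying out mod 43: 31·24 = 744 ≡ 13, then 13·33 = 429 ≡ 42. Thus 33^21 ≡ 42 ≡ −1 (mod 43).
The value −1 means 33 is a non-residue modulo 43, so x² ≡ 33 (mod 43) is impossible.

No such integer exists.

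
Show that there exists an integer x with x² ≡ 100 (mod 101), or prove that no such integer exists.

x = 10

Take x = 10. Then 10² = 100, and since 0 ≤ 100 < 101 this is already reduced: 10² ≡ 100 (mod 101).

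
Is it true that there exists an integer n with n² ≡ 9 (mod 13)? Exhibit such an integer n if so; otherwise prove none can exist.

Take n = 3. Then 3² = 9, and since 0 ≤ 9 < 13 this is already reduced: 3² ≡ 9 (mod 13).

n = 3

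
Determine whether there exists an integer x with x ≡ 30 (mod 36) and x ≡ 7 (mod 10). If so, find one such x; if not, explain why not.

No such integer exists.

gcd(36, 10) = 2. If x ≡ 30 (mod 36) and x ≡ 7 (mod 10), then x ≡ 30 (mod 2) and x ≡ 7 (mod 2).
These are incompatible: 30 − 7 = 23 is not divisible by 2.
Hence the system has no solution.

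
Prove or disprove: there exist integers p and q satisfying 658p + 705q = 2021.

Every value of 658p + 705q is a multiple of gcd(658, 705) = 47; since 47 ∣ 2021, solutions exist.
Dividing through by 47 reduces the equation to 14p + 15q = 43.
Dividing repeatedly: 15 = 1·14 + 1, 14 = 14·1 + 0.
Working back up the chain: 1 = 15 − 1·14. So 14·(-1) + 15·1 = 1.
Times 43: 14·(-43) + 15·43 = 43, so (-43, 43) solves it.
Shifting by a multiple of (15, −14) keeps it a solution: p = -43 + 3·15 = 2, q = 43 − 3·14 = 1.
Indeed 658·2 + 705·1 = 1316 + 705 = 2021.

p = 2, q = 1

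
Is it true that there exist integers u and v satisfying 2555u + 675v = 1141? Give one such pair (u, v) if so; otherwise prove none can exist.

Both 2555 and 675 are divisible by gcd(2555, 675) = 5, hence so is any combination 2555u + 675v.
However 1141 leaves remainder 1 on division by 5.
Therefore 2555u + 675v = 1141 has no solution in integers.

There are no such integers.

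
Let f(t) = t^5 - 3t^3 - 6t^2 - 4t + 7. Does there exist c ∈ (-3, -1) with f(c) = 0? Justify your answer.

f(-3) = -197 and f(-1) = 7, which have opposite signs.
Since f is a polynomial it is continuous on [-3, -1].
By the Intermediate Value Theorem, f takes the value 0 somewhere in the open interval.

Such a root exists.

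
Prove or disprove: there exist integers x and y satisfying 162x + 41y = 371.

Since gcd(162, 41) = 1, every integer is an integer combination of 162 and 41.
Dividing repeatedly: 162 = 3·41 + 39, 41 = 1·39 + 2, 39 = 19·2 + 1, 2 = 2·1 + 0.
Back-substituting, 1 = 39 − 19·2 = 39 − 19·(41 − 1·39) = −19·41 + 20·39 = −19·41 + 20·(162 − 3·41) = 20·162 − 79·41; that is, 162·20 + 41·(-79) = 1.
Scaling by 371 gives the particular solution (x, y) = (7420, -29309).
Shifting by a multiple of (41, −162) keeps it a solution: x = 7420 − 180·41 = 40, y = -29309 + 180·162 = -149.
Indeed 162·40 + 41·(-149) = 6480 − 6109 = 371.

x = 40, y = -149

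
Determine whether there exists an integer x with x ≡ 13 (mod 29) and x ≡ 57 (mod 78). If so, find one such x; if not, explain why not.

x = 1695

The moduli 29 and 78 are coprime, so by the Chinese Remainder Theorem a unique solution modulo 2262 exists.
Write x = 13 + 29t and require 13 + 29t ≡ 57 (mod 78), i.e. 29t ≡ 44 (mod 78).
Invert 29 mod 78 by the Euclidean algorithm: 78 = 2·29 + 20, 29 = 1·20 + 9, 20 = 2·9 + 2, 9 = 4·2 + 1, 2 = 2·1 + 0; back-substituting, 1 = 9 − 4·2 = 9 − 4·(20 − 2·9) = −4·20 + 9·9 = −4·20 + 9·(29 − 1·20) = 9·29 − 13·20 = 9·29 − 13·(78 − 2·29) = −13·78 + 35·29. Hence 29·35 ≡ 1, so 29⁻¹ ≡ 35 (mod 78).
Therefore t ≡ 35·44 = 1540 ≡ 58 (mod 78).
With t = 58: x = 13 + 29·58 = 1695.
Verify: 1695 = 58·29 + 13 and 1695 = 21·78 + 57. ✓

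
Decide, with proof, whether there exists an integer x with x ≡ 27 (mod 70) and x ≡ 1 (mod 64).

x = 1217

gcd(70, 64) = 2. A simultaneous solution exists iff 27 ≡ 1 (mod 2); here 27 mod 2 = 1 = 1 mod 2, so it does.
Put x = 27 + 70t, so we need 70t ≡ 38 (mod 64), equivalently (divide by 2) 35t ≡ 19 (mod 32).
35 ≡ 3 (mod 32), so this reads 3t ≡ 19 (mod 32). To invert 3 modulo 32: 32 = 10·3 + 2, 3 = 1·2 + 1, 2 = 2·1 + 0, and unwinding, 1 = 3 − 1·2 = 3 − (32 − 10·3) = −32 + 11·3. Thus 3⁻¹ ≡ 11 (mod 32).
Multiplying by 11: t ≡ 11·19 = 209 ≡ 17 (mod 32).
Then x = 27 + 70·17 = 1217.
Check: 1217 mod 70 = 27, 1217 mod 64 = 1. ✓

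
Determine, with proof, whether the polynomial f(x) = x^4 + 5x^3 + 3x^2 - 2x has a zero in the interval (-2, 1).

Such a root exists.

f(-2) = -8 and f(1) = 7, which have opposite signs.
Since f is a polynomial it is continuous on [-2, 1].
By the Intermediate Value Theorem, f takes the value 0 somewhere in the open interval.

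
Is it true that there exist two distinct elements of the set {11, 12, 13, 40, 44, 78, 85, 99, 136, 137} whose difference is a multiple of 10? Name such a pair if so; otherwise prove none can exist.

Residues mod 10: 11↦1, 12↦2, 13↦3, 40↦0, 44↦4, 78↦8, 85↦5, 99↦9, 136↦6, 137↦7.
All 10 residues are distinct, so no two elements differ by a multiple of 10.

No, no such pair exists.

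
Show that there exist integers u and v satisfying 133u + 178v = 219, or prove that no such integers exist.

u = 7, v = -4

Since gcd(133, 178) = 1, every integer is an integer combination of 133 and 178.
Dividing repeatedly: 178 = 1·133 + 45, 133 = 2·45 + 43, 45 = 1·43 + 2, 43 = 21·2 + 1, 2 = 2·1 + 0.
Working back up the chain: 1 = 43 − 21·2 = 43 − 21·(45 − 1·43) = −21·45 + 22·43 = −21·45 + 22·(133 − 2·45) = 22·133 − 65·45 = 22·133 − 65·(178 − 1·133) = −65·178 + 87·133. So 133·87 + 178·(-65) = 1.
Multiplying through by 219: u = 87·219 = 19053, v = (-65)·219 = -14235 is a solution.
Subtracting 107·178 from u and adding 107·133 to v gives the tidier solution (7, -4).
Check: 133·7 + 178·(-4) = 931 − 712 = 219. ✓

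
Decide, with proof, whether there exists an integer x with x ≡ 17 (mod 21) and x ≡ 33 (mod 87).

Reduce both congruences modulo 3, which divides 21 and 87: they say x ≡ 17 (mod 3) and x ≡ 33 (mod 3).
However 17 ≡ 2 and 33 ≡ 0 (mod 3), and 2 ≠ 0.
Hence the system has no solution.

No, no such integer exists.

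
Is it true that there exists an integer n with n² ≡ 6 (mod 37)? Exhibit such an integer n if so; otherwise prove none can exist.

Apply Euler's criterion with the prime 37: 6 is a quadratic residue iff 6^18 ≡ 1 (mod 37), and a non-residue iff it is ≡ −1.
Squaring successively (mod 37): 6^2 = 36 ≡ 36; 6^4 ≡ 36² = 1296 ≡ 1; 6^8 ≡ 1² = 1 ≡ 1; 6^16 ≡ 1² = 1 ≡ 1.
Since 18 = 16 + 2, 6^18 ≡ 1 · 36; multiplying out mod 37: 1·36 = 36 ≡ 36. Thus 6^18 ≡ 36 ≡ −1 (mod 37).
The value −1 means 6 is a non-residue modulo 37, so n² ≡ 6 (mod 37) is impossible.

No such integer exists.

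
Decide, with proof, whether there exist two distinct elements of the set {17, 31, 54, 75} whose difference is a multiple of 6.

Residues mod 6: 17↦5, 31↦1, 54↦0, 75↦3.
No residue repeats among the 4 elements, so no pair has difference ≡ 0 (mod 6).

No, no such pair exists.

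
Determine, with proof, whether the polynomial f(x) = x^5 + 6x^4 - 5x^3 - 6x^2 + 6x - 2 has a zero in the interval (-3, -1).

f(-3) = 304 and f(-1) = -4, which have opposite signs.
f is continuous everywhere (it is a polynomial), in particular on [-3, -1].
By the Intermediate Value Theorem f must vanish at some point of (-3, -1).

Yes, f has a root in the interval.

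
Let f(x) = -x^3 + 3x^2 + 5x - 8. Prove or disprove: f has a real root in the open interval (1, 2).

f(1) = -1 and f(2) = 6, which have opposite signs.
As a polynomial, f is continuous on every closed interval.
By the Intermediate Value Theorem, f takes the value 0 somewhere in the open interval.

Such a root exists.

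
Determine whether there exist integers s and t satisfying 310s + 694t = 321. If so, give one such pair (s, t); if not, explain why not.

No, no such integers exist.

gcd(310, 694) = 2, so every integer of the form 310s + 694t is a multiple of 2.
However 321 leaves remainder 1 on division by 2.
Hence no integers s, t satisfy the equation.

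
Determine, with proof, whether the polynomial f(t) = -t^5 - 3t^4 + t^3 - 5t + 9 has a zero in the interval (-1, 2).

Yes, f has a root in the interval.

f(-1) = 11 and f(2) = -73, which have opposite signs.
Since f is a polynomial it is continuous on [-1, 2].
By the Intermediate Value Theorem, f takes the value 0 somewhere in the open interval.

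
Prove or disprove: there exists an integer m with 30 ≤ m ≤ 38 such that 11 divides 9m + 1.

For m = 30, 31, …, 38 the values of 9m + 1 modulo 11 are 7, 5, 3, 1, 10, 8, 6, 4, 2 respectively.
None is 0, so 11 never divides 9m + 1 on this range.

No such integer m in that range exists.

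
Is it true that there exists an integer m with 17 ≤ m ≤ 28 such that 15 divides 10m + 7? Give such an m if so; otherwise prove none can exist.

There is no such integer m in that range.

The values of 10m + 7 for m = 17, 18, …, 28 are 177, 187, 197, 207, 217, 227, 237, 247, 257, 267, 277, 287; reduced mod 15 these are 12, 7, 2, 12, 7, 2, 12, 7, 2, 12, 7, 2.
None is 0, so 15 never divides 10m + 7 on this range.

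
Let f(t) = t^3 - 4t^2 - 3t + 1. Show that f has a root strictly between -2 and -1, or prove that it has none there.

No such root exists.

The endpoint values f(-2) = -17 and f(-1) = -1 are both negative. Claim: f(t) < 0 for every t in (-2, -1).
Substitute t = -1 − u, where 0 < u < 1 on the interval. Expanding, f(-1 − u) = -u^3 - 7u^2 - 8u - 1.
The nonzero coefficients here are all negative, so for u > 0 every term is negative (or zero), and the constant term -1 is strictly negative.
So f is strictly negative on (-2, -1); no root exists in the interval.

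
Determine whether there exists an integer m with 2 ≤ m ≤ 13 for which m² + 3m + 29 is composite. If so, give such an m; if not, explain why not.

m = 10

At m = 10: 10² + 3·10 + 29 = 159 = 3·53, which is composite.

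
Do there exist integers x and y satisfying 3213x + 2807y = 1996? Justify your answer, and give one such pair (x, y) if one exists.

There are no such integers.

Any value of 3213x + 2807y is a multiple of gcd(3213, 2807) = 7.
But 1996 = 7·285 + 1, so 7 ∤ 1996.
Therefore 3213x + 2807y = 1996 has no solution in integers.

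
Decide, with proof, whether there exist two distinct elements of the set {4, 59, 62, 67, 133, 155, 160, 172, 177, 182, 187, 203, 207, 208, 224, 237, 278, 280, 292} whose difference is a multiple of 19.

No such pair exists.

Residues mod 19: 4↦4, 59↦2, 62↦5, 67↦10, 133↦0, 155↦3, 160↦8, 172↦1, 177↦6, 182↦11, 187↦16, 203↦13, 207↦17, 208↦18, 224↦15, 237↦9, 278↦12, 280↦14, 292↦7.
These 19 residues are pairwise different, hence no difference of two elements is divisible by 19.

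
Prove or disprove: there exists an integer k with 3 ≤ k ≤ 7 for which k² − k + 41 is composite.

No, no such integer k in that range exists.

The values for k = 3, 4, …, 7 are 47, 53, 61, 71, 83, and each of these is prime.
So no value in the range makes the expression composite.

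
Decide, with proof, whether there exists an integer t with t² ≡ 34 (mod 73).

There is no such integer.

73 is prime, so by Euler's criterion 34 is a square mod 73 iff 34^((73−1)/2) = 34^36 ≡ 1 (mod 73).
Repeated squaring mod 73: 34^2 = 1156 ≡ 61; 34^4 ≡ 61² = 3721 ≡ 71; 34^8 ≡ 71² = 5041 ≡ 4; 34^16 ≡ 4² = 16 ≡ 16; 34^32 ≡ 16² = 256 ≡ 37.
Since 36 = 32 + 4, 34^36 ≡ 37 · 71; multiplying out mod 73: 37·71 = 2627 ≡ 72. Thus 34^36 ≡ 72 ≡ −1 (mod 73).
By Euler's criterion 34 is a quadratic non-residue mod 73: no t satisfies t² ≡ 34 (mod 73).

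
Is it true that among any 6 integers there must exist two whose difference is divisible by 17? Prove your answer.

Try 6 consecutive integers, 33, 34, …, 38. Their remainders mod 17 are 16, 0, 1, 2, 3, 4 — pairwise different, as any 6 ≤ 17 consecutive integers have distinct residues.
The differences between them range over 1, …, 5, none of which is divisible by 17.

No; for instance {33, 34, 35, 36, 37, 38} is a counterexample.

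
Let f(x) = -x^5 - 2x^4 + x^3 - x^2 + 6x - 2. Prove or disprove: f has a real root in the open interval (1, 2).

f(1) = 1 and f(2) = -50, which have opposite signs.
Since f is a polynomial it is continuous on [1, 2].
By the Intermediate Value Theorem f must vanish at some point of (1, 2).

Yes, f has a root in the interval.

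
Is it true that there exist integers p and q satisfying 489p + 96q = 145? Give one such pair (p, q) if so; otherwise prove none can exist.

Both 489 and 96 are divisible by gcd(489, 96) = 3, hence so is any combination 489p + 96q.
However 145 leaves remainder 1 on division by 3.
Hence no integers p, q satisfy the equation.

No such integers exist.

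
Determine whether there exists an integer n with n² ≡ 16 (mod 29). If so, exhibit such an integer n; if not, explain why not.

Take n = 4. Then 4² = 16, and since 0 ≤ 16 < 29 this is already reduced: 4² ≡ 16 (mod 29).

n = 4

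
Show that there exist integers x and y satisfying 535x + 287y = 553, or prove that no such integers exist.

x = 133, y = -246

Since gcd(535, 287) = 1, every integer is an integer combination of 535 and 287.
Dividing repeatedly: 535 = 1·287 + 248, 287 = 1·248 + 39, 248 = 6·39 + 14, 39 = 2·14 + 11, 14 = 1·11 + 3, 11 = 3·3 + 2, 3 = 1·2 + 1, 2 = 2·1 + 0.
Unwinding: 1 = 3 − 1·2 = 3 − (11 − 3·3) = −11 + 4·3 = −11 + 4·(14 − 1·11) = 4·14 − 5·11 = 4·14 − 5·(39 − 2·14) = −5·39 + 14·14 = −5·39 + 14·(248 − 6·39) = 14·248 − 89·39 = 14·248 − 89·(287 − 1·248) = −89·287 + 103·248 = −89·287 + 103·(535 − 1·287) = 103·535 − 192·287, i.e. 535·103 + 287·(-192) = 1.
Scaling by 553 gives the particular solution (x, y) = (56959, -106176).
The general solution is x = 56959 + 287k, y = -106176 − 535k; taking k = -198 gives the smaller pair x = 133, y = -246.
Check: 535·133 + 287·(-246) = 71155 − 70602 = 553. ✓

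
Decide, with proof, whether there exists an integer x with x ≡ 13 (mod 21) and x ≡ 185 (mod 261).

There is no such integer.

Reduce both congruences modulo 3, which divides 21 and 261: they say x ≡ 13 (mod 3) and x ≡ 185 (mod 3).
But 13 mod 3 = 1 while 185 mod 3 = 2, a contradiction.
So no integer satisfies both congruences.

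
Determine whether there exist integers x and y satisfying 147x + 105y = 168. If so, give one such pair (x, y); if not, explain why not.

x = 4, y = -4

Since gcd(147, 105) = 21 and 168 = 21·8, Bézout's identity guarantees a solution.
Dividing through by 21 reduces the equation to 7x + 5y = 8.
Euclidean algorithm: 7 = 1·5 + 2, 5 = 2·2 + 1, 2 = 2·1 + 0.
Back-substituting, 1 = 5 − 2·2 = 5 − 2·(7 − 1·5) = −2·7 + 3·5; that is, 7·(-2) + 5·3 = 1.
Scaling by 8 gives the particular solution (x, y) = (-16, 24).
The general solution is x = -16 + 5k, y = 24 − 7k; taking k = 4 gives the smaller pair x = 4, y = -4.
Indeed 147·4 + 105·(-4) = 588 − 420 = 168.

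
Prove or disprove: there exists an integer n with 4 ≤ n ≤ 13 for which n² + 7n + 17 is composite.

n = 10

At n = 10: 10² + 7·10 + 17 = 187 = 11·17, which is composite.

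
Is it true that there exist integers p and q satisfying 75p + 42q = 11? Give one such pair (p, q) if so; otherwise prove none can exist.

There are no such integers.

gcd(75, 42) = 3, so every integer of the form 75p + 42q is a multiple of 3.
However 11 leaves remainder 2 on division by 3.
Therefore 75p + 42q = 11 has no solution in integers.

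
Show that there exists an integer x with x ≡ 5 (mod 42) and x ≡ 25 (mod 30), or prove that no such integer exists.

Both moduli are multiples of 6 = gcd(42, 30), so any solution would satisfy x ≡ 5 and x ≡ 25 modulo 6 simultaneously.
But 5 mod 6 = 5 while 25 mod 6 = 1, a contradiction.
Hence the system has no solution.

No, no such integer exists.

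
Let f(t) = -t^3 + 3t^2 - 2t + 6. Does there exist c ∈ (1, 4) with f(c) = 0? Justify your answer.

f(1) = 6 and f(4) = -18, which have opposite signs.
f is continuous everywhere (it is a polynomial), in particular on [1, 4].
By the Intermediate Value Theorem f must vanish at some point of (1, 4).

Such a root exists.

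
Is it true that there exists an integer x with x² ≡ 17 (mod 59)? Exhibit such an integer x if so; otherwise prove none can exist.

x = 31

x = 31 works: 31² = 961, and 961 − 17 = 944 = 16·59.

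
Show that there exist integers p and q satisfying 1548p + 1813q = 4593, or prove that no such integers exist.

Since gcd(1548, 1813) = 1, every integer is an integer combination of 1548 and 1813.
Run the Euclidean algorithm on 1813 and 1548: 1813 = 1·1548 + 265, 1548 = 5·265 + 223, 265 = 1·223 + 42, 223 = 5·42 + 13, 42 = 3·13 + 3, 13 = 4·3 + 1, 3 = 3·1 + 0.
Working back up the chain: 1 = 13 − 4·3 = 13 − 4·(42 − 3·13) = −4·42 + 13·13 = −4·42 + 13·(223 − 5·42) = 13·223 − 69·42 = 13·223 − 69·(265 − 1·223) = −69·265 + 82·223 = −69·265 + 82·(1548 − 5·265) = 82·1548 − 479·265 = 82·1548 − 479·(1813 − 1·1548) = −479·1813 + 561·1548. So 1548·561 + 1813·(-479) = 1.
Scaling by 4593 gives the particular solution (p, q) = (2576673, -2200047).
Shifting by a multiple of (1813, −1548) keeps it a solution: p = 2576673 − 1421·1813 = 400, q = -2200047 + 1421·1548 = -339.
Indeed 1548·400 + 1813·(-339) = 619200 − 614607 = 4593.

p = 400, q = -339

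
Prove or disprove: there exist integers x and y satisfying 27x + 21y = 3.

x = 4, y = -5

gcd(27, 21) = 3, and 3 divides 3, so integer solutions exist.
Dividing through by 3 reduces the equation to 9x + 7y = 1.
Run the Euclidean algorithm on 9 and 7: 9 = 1·7 + 2, 7 = 3·2 + 1, 2 = 2·1 + 0.
Working back up the chain: 1 = 7 − 3·2 = 7 − 3·(9 − 1·7) = −3·9 + 4·7. So 9·(-3) + 7·4 = 1.
So (x, y) = (-3, 4) is a solution.
The general solution is x = -3 + 7k, y = 4 − 9k; taking k = 1 gives the smaller pair x = 4, y = -5.
Check: 27·4 + 21·(-5) = 108 − 105 = 3. ✓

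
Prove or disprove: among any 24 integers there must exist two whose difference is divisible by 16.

Each integer lies in one of the 16 residue classes modulo 16.
With 24 integers and only 16 classes, the pigeonhole principle forces two of them, say a and b, into the same class.
Equal remainders mean a − b ≡ 0 (mod 16), so 16 divides their difference.

Yes, this is always true.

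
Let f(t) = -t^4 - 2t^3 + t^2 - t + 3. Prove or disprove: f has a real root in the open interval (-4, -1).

Such a root exists.

f(-4) = -105 and f(-1) = 6, which have opposite signs.
Since f is a polynomial it is continuous on [-4, -1].
By the Intermediate Value Theorem, f takes the value 0 somewhere in the open interval.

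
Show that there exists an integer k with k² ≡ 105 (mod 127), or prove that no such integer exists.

No such integer exists.

127 is prime, so by Euler's criterion 105 is a square mod 127 iff 105^((127−1)/2) = 105^63 ≡ 1 (mod 127).
Squaring successively (mod 127): 105^2 = 11025 ≡ 103; 105^4 ≡ 103² = 10609 ≡ 68; 105^8 ≡ 68² = 4624 ≡ 52; 105^16 ≡ 52² = 2704 ≡ 37; 105^32 ≡ 37² = 1369 ≡ 99.
Since 63 = 32 + 16 + 8 + 4 + 2 + 1, 105^63 ≡ 99 · 37 · 52 · 68 · 103 · 105; multiplying out mod 127: 99·37 = 3663 ≡ 107, then 107·52 = 5564 ≡ 103, then 103·68 = 7004 ≡ 19, then 19·103 = 1957 ≡ 52, then 52·105 = 5460 ≡ 126. Thus 105^63 ≡ 126 ≡ −1 (mod 127).
By Euler's criterion 105 is a quadratic non-residue mod 127: no k satisfies k² ≡ 105 (mod 127).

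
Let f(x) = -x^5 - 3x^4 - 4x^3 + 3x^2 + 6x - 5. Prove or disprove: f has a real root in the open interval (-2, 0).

f(-2) = 11 and f(0) = -5, which have opposite signs.
Since f is a polynomial it is continuous on [-2, 0].
By the Intermediate Value Theorem, f takes the value 0 somewhere in the open interval.

Yes, f has a root in the interval.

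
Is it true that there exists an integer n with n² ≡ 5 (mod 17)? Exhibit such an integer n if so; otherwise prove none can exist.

Computing n² mod 17 for n = 0, 1, …, 8 (enough, by the symmetry n ↦ 17 − n) gives 0, 1, 4, 9, 16, 8, 2, 15, 13.
So the quadratic residues mod 17 are {0, 1, 2, 4, 8, 9, 13, 15, 16}, and 5 is not among them.
Hence no integer n has n² ≡ 5 (mod 17).

No such integer exists.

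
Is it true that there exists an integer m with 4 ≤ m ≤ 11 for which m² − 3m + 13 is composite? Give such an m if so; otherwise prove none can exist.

There is no such integer m in that range.

The values for m = 4, 5, …, 11 are 17, 23, 31, 41, 53, 67, 83, 101, and each of these is prime.
So no value in the range makes the expression composite.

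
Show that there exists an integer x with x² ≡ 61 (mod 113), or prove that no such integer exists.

x = 20 works: 20² = 400, and 400 − 61 = 339 = 3·113.

x = 20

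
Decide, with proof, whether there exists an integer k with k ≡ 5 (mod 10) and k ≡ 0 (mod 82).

No such integer exists.

Both moduli are multiples of 2 = gcd(10, 82), so any solution would satisfy k ≡ 5 and k ≡ 0 modulo 2 simultaneously.
However 5 ≡ 1 and 0 ≡ 0 (mod 2), and 1 ≠ 0.
Hence the system has no solution.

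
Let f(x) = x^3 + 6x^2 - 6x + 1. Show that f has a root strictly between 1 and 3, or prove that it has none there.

f has no root in that interval.

f(1) = 2 and f(3) = 64, both positive, so a sign-change argument is unavailable; we show f keeps this sign on the whole interval.
Substitute x = 1 + u, where 0 < u < 2 on the interval. Expanding, f(1 + u) = u^3 + 9u^2 + 9u + 2.
The nonzero coefficients here are all positive, so for u > 0 every term is positive (or zero), and the constant term 2 is strictly positive.
So f is strictly positive on (1, 3); no root exists in the interval.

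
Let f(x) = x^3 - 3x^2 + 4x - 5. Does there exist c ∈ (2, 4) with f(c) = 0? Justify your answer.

Yes, f has a root in the interval.

f(2) = -1 and f(4) = 27, which have opposite signs.
As a polynomial, f is continuous on every closed interval.
By the Intermediate Value Theorem f must vanish at some point of (2, 4).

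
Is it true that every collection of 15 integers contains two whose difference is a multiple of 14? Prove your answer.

True.

Partition the integers by their residue mod 14; there are 14 classes.
With 15 integers and only 14 classes, the pigeonhole principle forces two of them, say a and b, into the same class.
Their difference a − b is then a multiple of 14.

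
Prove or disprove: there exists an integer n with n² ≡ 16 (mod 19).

n = 15

Take n = 15. Then 15² = 225 = 11·19 + 16, so 15² ≡ 16 (mod 19).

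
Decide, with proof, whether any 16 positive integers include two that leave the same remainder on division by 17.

Take the 16 consecutive integers 11, 12, …, 26: their residues mod 17 are all distinct because 16 ≤ 17.
Hence this collection has no pair with equal remainders mod 17, disproving the claim.

No, the set {11, 12, 13, 14, 15, 16, 17, 18, 19, 20, 21, 22, 23, 24, 25, 26} is a counterexample.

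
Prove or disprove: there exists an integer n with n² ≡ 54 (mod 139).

Take n = 101. Then 101² = 10201 = 73·139 + 54, so 101² ≡ 54 (mod 139).

n = 101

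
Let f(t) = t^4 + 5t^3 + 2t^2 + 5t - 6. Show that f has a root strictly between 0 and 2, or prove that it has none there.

f(0) = -6 and f(2) = 68, which have opposite signs.
f is continuous everywhere (it is a polynomial), in particular on [0, 2].
By the Intermediate Value Theorem, f takes the value 0 somewhere in the open interval.

Yes, f has a root in the interval.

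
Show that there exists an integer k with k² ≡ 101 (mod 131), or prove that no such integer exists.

k = 25 works: 25² = 625, and 625 − 101 = 524 = 4·131.

k = 25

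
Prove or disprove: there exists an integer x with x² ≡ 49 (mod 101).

x = 94

x = 94 works: 94² = 8836, and 8836 − 49 = 8787 = 87·101.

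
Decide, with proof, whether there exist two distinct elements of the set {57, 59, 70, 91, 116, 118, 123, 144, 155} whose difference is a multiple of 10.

Residues mod 10: 57↦7, 59↦9, 70↦0, 91↦1, 116↦6, 118↦8, 123↦3, 144↦4, 155↦5.
These 9 residues are pairwise different, hence no difference of two elements is divisible by 10.

No such pair exists.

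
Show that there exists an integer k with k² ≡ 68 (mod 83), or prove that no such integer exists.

k = 63

Take k = 63. Then 63² = 3969 = 47·83 + 68, so 63² ≡ 68 (mod 83).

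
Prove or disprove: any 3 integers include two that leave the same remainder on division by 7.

No, the set {15, 16, 17} is a counterexample.

Take the 3 consecutive integers 15, 16, 17: their residues mod 7 are all distinct because 3 ≤ 7.
So no two of them leave the same remainder on division by 7; the claim fails for this set.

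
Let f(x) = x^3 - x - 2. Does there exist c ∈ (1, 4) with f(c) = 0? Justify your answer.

Yes, such a c exists.

f(1) = -2 and f(4) = 58, which have opposite signs.
f is continuous everywhere (it is a polynomial), in particular on [1, 4].
By the Intermediate Value Theorem, f takes the value 0 somewhere in the open interval.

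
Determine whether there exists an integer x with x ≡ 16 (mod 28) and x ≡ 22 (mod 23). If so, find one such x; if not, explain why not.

x = 436

Since 28 and 23 share no common factor, CRT says the pair of congruences has a solution (unique mod 644).
Any solution of the first congruence is x = 16 + 28t; substituting into the second, 28t ≡ 22 − 16 ≡ 6 (mod 23).
28 ≡ 5 (mod 23), so this reads 5t ≡ 6 (mod 23). Invert 5 mod 23 by the Euclidean algorithm: 23 = 4·5 + 3, 5 = 1·3 + 2, 3 = 1·2 + 1, 2 = 2·1 + 0; back-substituting, 1 = 3 − 1·2 = 3 − (5 − 1·3) = −5 + 2·3 = −5 + 2·(23 − 4·5) = 2·23 − 9·5. Hence 5·(-9) ≡ 1, so 5⁻¹ ≡ -9 ≡ 14 (mod 23).
Multiplying by 14: t ≡ 14·6 = 84 ≡ 15 (mod 23).
With t = 15: x = 16 + 28·15 = 436.
Verify: 436 = 15·28 + 16 and 436 = 18·23 + 22. ✓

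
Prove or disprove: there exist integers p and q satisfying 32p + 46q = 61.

No, no such integers exist.

Both 32 and 46 are divisible by gcd(32, 46) = 2, hence so is any combination 32p + 46q.
But 61 = 2·30 + 1, so 2 ∤ 61.
Therefore 32p + 46q = 61 has no solution in integers.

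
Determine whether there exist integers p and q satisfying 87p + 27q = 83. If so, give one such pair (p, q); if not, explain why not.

gcd(87, 27) = 3, so every integer of the form 87p + 27q is a multiple of 3.
However 83 leaves remainder 2 on division by 3.
So the equation is unsolvable over ℤ.

No such integers exist.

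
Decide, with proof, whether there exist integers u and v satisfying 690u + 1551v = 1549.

Any value of 690u + 1551v is a multiple of gcd(690, 1551) = 3.
But 1549 is not a multiple of 3 (it leaves remainder 1).
Hence no integers u, v satisfy the equation.

No, no such integers exist.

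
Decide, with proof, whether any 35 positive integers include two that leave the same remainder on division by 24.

Yes.

Partition the integers by their residue mod 24; there are 24 classes.
With 35 integers and only 24 classes, the pigeonhole principle forces two of them, say a and b, into the same class.
So a and b have equal remainders mod 24, which is exactly what was to be shown.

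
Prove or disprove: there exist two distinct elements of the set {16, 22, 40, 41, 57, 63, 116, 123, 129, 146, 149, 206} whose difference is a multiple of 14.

There is no such pair.

Two integers differ by a multiple of 14 exactly when they have the same residue mod 14. The residues are 16↦2, 22↦8, 40↦12, 41↦13, 57↦1, 63↦7, 116↦4, 123↦11, 129↦3, 146↦6, 149↦9, 206↦10.
These 12 residues are pairwise different, hence no difference of two elements is divisible by 14.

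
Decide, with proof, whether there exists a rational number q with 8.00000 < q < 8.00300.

q = 2673/334

Multiplying by 334: 334·8.00000 = 2672.00000 and 334·8.00300 = 2673.00200, so the integer 2673 lies strictly between them.
So q = 2673/334 works: it is a ratio of integers, and dividing 334·8.00000 < 2673 < 334·8.00300 through by 334 gives 8.00000 < 2673/334 < 8.00300.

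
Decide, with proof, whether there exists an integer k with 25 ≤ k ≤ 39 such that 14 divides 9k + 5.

k = 29 works, since 9·29 + 5 = 266 = 19·14.

k = 29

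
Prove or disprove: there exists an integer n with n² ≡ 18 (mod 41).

n = 10

n = 10 works: 10² = 100, and 100 − 18 = 82 = 2·41.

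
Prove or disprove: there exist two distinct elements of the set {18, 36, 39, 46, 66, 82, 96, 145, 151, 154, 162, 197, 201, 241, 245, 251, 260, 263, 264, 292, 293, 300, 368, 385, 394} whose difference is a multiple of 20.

Both 36 and 96 leave remainder 16 on division by 20; their difference 60 = 3·20 is a multiple of 20.

Yes: 36 and 96.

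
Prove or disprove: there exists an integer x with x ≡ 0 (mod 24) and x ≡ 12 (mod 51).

The moduli are not coprime: gcd(24, 51) = 3. Compatibility requires 3 ∣ (12 − 0) = 12, which holds, so solutions exist.
Put x = 0 + 24t, so we need 24t ≡ 12 (mod 51), equivalently (divide by 3) 8t ≡ 4 (mod 17).
To invert 8 modulo 17: 17 = 2·8 + 1, 8 = 8·1 + 0, and unwinding, 1 = 17 − 2·8. Thus 8⁻¹ ≡ -2 ≡ 15 (mod 17).
Therefore t ≡ 15·4 = 60 ≡ 9 (mod 17).
Then x = 0 + 24·9 = 216.
Indeed 216 ≡ 0 (mod 24) and 216 ≡ 12 (mod 51).

x = 216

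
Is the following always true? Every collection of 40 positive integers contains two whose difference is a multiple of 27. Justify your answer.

There are exactly 27 possible remainders on division by 27.
With 40 integers and only 27 classes, the pigeonhole principle forces two of them, say a and b, into the same class.
Equal remainders mean a − b ≡ 0 (mod 27), so 27 divides their difference.

True.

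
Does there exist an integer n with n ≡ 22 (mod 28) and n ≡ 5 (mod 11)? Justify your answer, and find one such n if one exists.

Since 28 and 11 share no common factor, CRT says the pair of congruences has a solution (unique mod 308).
Write n = 22 + 28t and require 22 + 28t ≡ 5 (mod 11), i.e. 28t ≡ 5 (mod 11).
28 ≡ 6 (mod 11), so this reads 6t ≡ 5 (mod 11). To invert 6 modulo 11: 11 = 1·6 + 5, 6 = 1·5 + 1, 5 = 5·1 + 0, and unwinding, 1 = 6 − 1·5 = 6 − (11 − 1·6) = −11 + 2·6. Thus 6⁻¹ ≡ 2 (mod 11).
Multiplying by 2: t ≡ 2·5 = 10 (mod 11).
Taking t = 10 gives n = 22 + 28·10 = 302.
Verify: 302 = 10·28 + 22 and 302 = 27·11 + 5. ✓

n = 302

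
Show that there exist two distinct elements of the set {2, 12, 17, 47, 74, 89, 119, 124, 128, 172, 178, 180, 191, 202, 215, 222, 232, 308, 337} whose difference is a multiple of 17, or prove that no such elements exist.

2 and 172 are such a pair.

Reduce each element mod 17: 2↦2, 12↦12, 17↦0, 47↦13, 74↦6, 89↦4, 119↦0, 124↦5, 128↦9, 172↦2, 178↦8, 180↦10, 191↦4, 202↦15, 215↦11, 222↦1, 232↦11, 308↦2, 337↦14. The residue 2 repeats (at 2 and 172), and 172 − 2 = 170 = 10·17.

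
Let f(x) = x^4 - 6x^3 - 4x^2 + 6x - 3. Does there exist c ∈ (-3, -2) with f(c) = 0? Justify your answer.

f has no root in that interval.

f(-3) = 186 and f(-2) = 33, both positive, so a sign-change argument is unavailable; we show f keeps this sign on the whole interval.
Shift to the endpoint -2: with x = -2 − u (0 < u < 1), one computes f(-2 − u) = u^4 + 14u^3 + 56u^2 + 82u + 33.
All 5 nonzero coefficients of this polynomial in u are positive; hence for u > 0 the value is a sum of positive terms (the constant 33 among them).
Therefore f(x) > 0 throughout (-3, -2), and f has no zero there.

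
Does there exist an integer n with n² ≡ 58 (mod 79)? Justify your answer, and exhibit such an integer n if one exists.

79 is prime, so by Euler's criterion 58 is a square mod 79 iff 58^((79−1)/2) = 58^39 ≡ 1 (mod 79).
Squaring successively (mod 79): 58^2 = 3364 ≡ 46; 58^4 ≡ 46² = 2116 ≡ 62; 58^8 ≡ 62² = 3844 ≡ 52; 58^16 ≡ 52² = 2704 ≡ 18; 58^32 ≡ 18² = 324 ≡ 8.
Since 39 = 32 + 4 + 2 + 1, 58^39 ≡ 8 · 62 · 46 · 58; multiplying out mod 79: 8·62 = 496 ≡ 22, then 22·46 = 1012 ≡ 64, then 64·58 = 3712 ≡ 78. Thus 58^39 ≡ 78 ≡ −1 (mod 79).
By Euler's criterion 58 is a quadratic non-residue mod 79: no n satisfies n² ≡ 58 (mod 79).

No, no such integer exists.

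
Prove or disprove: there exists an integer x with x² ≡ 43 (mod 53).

x = 34

x = 34 works: 34² = 1156, and 1156 − 43 = 1113 = 21·53.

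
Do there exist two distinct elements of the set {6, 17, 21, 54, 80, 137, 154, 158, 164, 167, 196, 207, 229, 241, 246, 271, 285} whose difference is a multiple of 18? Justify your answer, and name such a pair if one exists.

Residues mod 18: 6↦6, 17↦17, 21↦3, 54↦0, 80↦8, 137↦11, 154↦10, 158↦14, 164↦2, 167↦5, 196↦16, 207↦9, 229↦13, 241↦7, 246↦12, 271↦1, 285↦15.
No residue repeats among the 17 elements, so no pair has difference ≡ 0 (mod 18).

No such pair exists.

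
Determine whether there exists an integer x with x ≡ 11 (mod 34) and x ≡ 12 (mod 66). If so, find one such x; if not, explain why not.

Both moduli are multiples of 2 = gcd(34, 66), so any solution would satisfy x ≡ 11 and x ≡ 12 modulo 2 simultaneously.
But 11 mod 2 = 1 while 12 mod 2 = 0, a contradiction.
So no integer satisfies both congruences.

There is no such integer.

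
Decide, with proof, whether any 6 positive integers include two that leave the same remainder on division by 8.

No, the set {29, 30, 31, 32, 33, 34} is a counterexample.

Try 6 consecutive integers, 29, 30, …, 34. Their remainders mod 8 are 5, 6, 7, 0, 1, 2 — pairwise different, as any 6 ≤ 8 consecutive integers have distinct residues.
So no two of them leave the same remainder on division by 8; the claim fails for this set.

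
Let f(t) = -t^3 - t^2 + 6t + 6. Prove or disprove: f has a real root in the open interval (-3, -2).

f(-3) = 6 and f(-2) = -2, which have opposite signs.
As a polynomial, f is continuous on every closed interval.
By the Intermediate Value Theorem, f takes the value 0 somewhere in the open interval.

Yes, f has a root in the interval.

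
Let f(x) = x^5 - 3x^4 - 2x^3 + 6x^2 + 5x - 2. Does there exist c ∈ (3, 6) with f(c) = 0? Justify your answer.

No.

f(3) = 13 and f(6) = 3700, both positive, so a sign-change argument is unavailable; we show f keeps this sign on the whole interval.
Substitute x = 3 + u, where 0 < u < 3 on the interval. Expanding, f(3 + u) = u^5 + 12u^4 + 52u^3 + 96u^2 + 68u + 13.
The nonzero coefficients here are all positive, so for u > 0 every term is positive (or zero), and the constant term 13 is strictly positive.
Therefore f(x) > 0 throughout (3, 6), and f has no zero there.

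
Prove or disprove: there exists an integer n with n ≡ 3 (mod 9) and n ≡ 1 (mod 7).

n = 57

gcd(9, 7) = 1, so the Chinese Remainder Theorem guarantees exactly one residue class mod 63 satisfying both.
Any solution of the first congruence is n = 3 + 9t; substituting into the second, 9t ≡ 1 − 3 ≡ 5 (mod 7).
9 ≡ 2 (mod 7), so this reads 2t ≡ 5 (mod 7). To invert 2 modulo 7: 7 = 3·2 + 1, 2 = 2·1 + 0, and unwinding, 1 = 7 − 3·2. Thus 2⁻¹ ≡ -3 ≡ 4 (mod 7).
Therefore t ≡ 4·5 = 20 ≡ 6 (mod 7).
Taking t = 6 gives n = 3 + 9·6 = 57.
Verify: 57 = 6·9 + 3 and 57 = 8·7 + 1. ✓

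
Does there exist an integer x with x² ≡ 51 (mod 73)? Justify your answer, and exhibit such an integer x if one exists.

No, no such integer exists.

Apply Euler's criterion with the prime 73: 51 is a quadratic residue iff 51^36 ≡ 1 (mod 73), and a non-residue iff it is ≡ −1.
Squaring successively (mod 73): 51^2 = 2601 ≡ 46; 51^4 ≡ 46² = 2116 ≡ 72; 51^8 ≡ 72² = 5184 ≡ 1; 51^16 ≡ 1² = 1 ≡ 1; 51^32 ≡ 1² = 1 ≡ 1.
Since 36 = 32 + 4, 51^36 ≡ 1 · 72; multiplying out mod 73: 1·72 = 72 ≡ 72. Thus 51^36 ≡ 72 ≡ −1 (mod 73).
By Euler's criterion 51 is a quadratic non-residue mod 73: no x satisfies x² ≡ 51 (mod 73).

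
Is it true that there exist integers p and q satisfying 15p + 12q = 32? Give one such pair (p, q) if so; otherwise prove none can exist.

gcd(15, 12) = 3, so every integer of the form 15p + 12q is a multiple of 3.
But 32 is not a multiple of 3 (it leaves remainder 2).
Therefore 15p + 12q = 32 has no solution in integers.

No, no such integers exist.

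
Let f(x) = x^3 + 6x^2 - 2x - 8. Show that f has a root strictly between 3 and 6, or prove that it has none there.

f has no root in that interval.

f(3) = 67 and f(6) = 412, both positive, so a sign-change argument is unavailable; we show f keeps this sign on the whole interval.
Substitute x = 3 + u, where 0 < u < 3 on the interval. Expanding, f(3 + u) = u^3 + 15u^2 + 61u + 67.
All 4 nonzero coefficients of this polynomial in u are positive; hence for u > 0 the value is a sum of positive terms (the constant 67 among them).
So f is strictly positive on (3, 6); no root exists in the interval.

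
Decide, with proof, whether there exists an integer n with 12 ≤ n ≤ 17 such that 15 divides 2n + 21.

n = 12

At n = 12 we get 2·12 + 21 = 45, and 45 = 15·3.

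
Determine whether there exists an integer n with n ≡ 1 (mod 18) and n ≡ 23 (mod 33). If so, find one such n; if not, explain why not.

There is no such integer.

Reduce both congruences modulo 3, which divides 18 and 33: they say n ≡ 1 (mod 3) and n ≡ 23 (mod 3).
These are incompatible: 1 − 23 = -22 is not divisible by 3.
Hence the system has no solution.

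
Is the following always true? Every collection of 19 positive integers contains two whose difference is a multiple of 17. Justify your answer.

Yes.

Each integer lies in one of the 17 residue classes modulo 17.
Since 19 > 17, two of the 19 integers must share a residue class by the pigeonhole principle; call them a and b.
Then a ≡ b (mod 17), i.e. 17 ∣ (a − b).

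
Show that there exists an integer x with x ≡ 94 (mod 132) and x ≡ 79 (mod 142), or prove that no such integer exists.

gcd(132, 142) = 2. If x ≡ 94 (mod 132) and x ≡ 79 (mod 142), then x ≡ 94 (mod 2) and x ≡ 79 (mod 2).
These are incompatible: 94 − 79 = 15 is not divisible by 2.
So no integer satisfies both congruences.

There is no such integer.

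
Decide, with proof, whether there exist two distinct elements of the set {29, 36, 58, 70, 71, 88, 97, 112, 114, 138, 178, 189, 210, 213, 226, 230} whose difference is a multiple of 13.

36 and 88 are such a pair.

Both 36 and 88 leave remainder 10 on division by 13; their difference 52 = 4·13 is a multiple of 13.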